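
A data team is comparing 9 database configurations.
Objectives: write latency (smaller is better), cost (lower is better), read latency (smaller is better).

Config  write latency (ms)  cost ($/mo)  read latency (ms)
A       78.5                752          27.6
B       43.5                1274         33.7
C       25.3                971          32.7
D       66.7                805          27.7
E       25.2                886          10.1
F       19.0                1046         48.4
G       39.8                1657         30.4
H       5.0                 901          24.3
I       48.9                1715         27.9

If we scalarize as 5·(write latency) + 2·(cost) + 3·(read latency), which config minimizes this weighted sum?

H

A: 5·78.5 + 2·752 + 3·27.6 = 1979.3
B: 5·43.5 + 2·1274 + 3·33.7 = 2866.6
C: 5·25.3 + 2·971 + 3·32.7 = 2166.6
D: 5·66.7 + 2·805 + 3·27.7 = 2026.6
E: 5·25.2 + 2·886 + 3·10.1 = 1928.3
F: 5·19.0 + 2·1046 + 3·48.4 = 2332.2
G: 5·39.8 + 2·1657 + 3·30.4 = 3604.2
H: 5·5.0 + 2·901 + 3·24.3 = 1899.9
I: 5·48.9 + 2·1715 + 3·27.9 = 3758.2
Lowest: H at 1899.9.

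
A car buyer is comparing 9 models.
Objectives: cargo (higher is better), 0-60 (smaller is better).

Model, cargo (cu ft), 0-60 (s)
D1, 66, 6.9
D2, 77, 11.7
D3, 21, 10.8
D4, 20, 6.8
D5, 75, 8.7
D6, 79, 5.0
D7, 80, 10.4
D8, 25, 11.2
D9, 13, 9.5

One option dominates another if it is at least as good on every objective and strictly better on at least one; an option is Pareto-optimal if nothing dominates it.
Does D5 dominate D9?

Yes

D5 vs D9: cargo 75≥13, 0-60 8.7≤9.5 — D5 is at least as good on every objective with at least one strict improvement.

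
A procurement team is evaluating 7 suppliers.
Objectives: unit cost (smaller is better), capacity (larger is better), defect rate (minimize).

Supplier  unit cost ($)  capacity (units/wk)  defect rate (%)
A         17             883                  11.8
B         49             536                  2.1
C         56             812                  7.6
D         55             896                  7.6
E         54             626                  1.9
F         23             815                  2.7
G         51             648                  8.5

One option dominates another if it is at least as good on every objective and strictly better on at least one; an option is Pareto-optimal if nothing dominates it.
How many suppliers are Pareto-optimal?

5

A: not dominated (best unit cost).
B: not dominated.
C: dominated by D (unit cost 55≤56, capacity 896≥812, defect rate 7.6≤7.6).
D: not dominated (best capacity).
E: not dominated (best defect rate).
F: not dominated.
G: dominated by F (unit cost 23≤51, capacity 815≥648, defect rate 2.7≤8.5).
Pareto-optimal: A, B, D, E, F → 5.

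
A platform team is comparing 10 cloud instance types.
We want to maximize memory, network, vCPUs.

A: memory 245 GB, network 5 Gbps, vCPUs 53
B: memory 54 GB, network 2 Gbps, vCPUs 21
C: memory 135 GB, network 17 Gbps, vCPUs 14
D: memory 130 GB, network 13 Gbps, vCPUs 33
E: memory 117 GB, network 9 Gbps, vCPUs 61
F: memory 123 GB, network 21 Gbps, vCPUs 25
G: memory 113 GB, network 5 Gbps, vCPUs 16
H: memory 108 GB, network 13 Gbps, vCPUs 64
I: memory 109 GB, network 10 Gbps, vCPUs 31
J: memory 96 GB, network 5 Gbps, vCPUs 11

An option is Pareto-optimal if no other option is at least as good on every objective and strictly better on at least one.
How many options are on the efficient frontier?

6

A: not dominated (best memory).
B: dominated by A (memory 245≥54, network 5≥2, vCPUs 53≥21).
C: not dominated.
D: not dominated.
E: not dominated.
F: not dominated (best network).
G: dominated by A (memory 245≥113, network 5≥5, vCPUs 53≥16).
H: not dominated (best vCPUs).
I: dominated by D (memory 130≥109, network 13≥10, vCPUs 33≥31).
J: dominated by A (memory 245≥96, network 5≥5, vCPUs 53≥11).
Pareto-optimal: A, C, D, E, F, H → 6.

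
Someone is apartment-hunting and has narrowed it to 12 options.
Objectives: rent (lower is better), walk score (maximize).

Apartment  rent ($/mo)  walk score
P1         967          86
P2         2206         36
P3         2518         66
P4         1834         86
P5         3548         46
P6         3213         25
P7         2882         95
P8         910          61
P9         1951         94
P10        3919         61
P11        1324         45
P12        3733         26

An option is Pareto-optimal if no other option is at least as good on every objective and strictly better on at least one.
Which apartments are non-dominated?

P1, P7, P8, P9

P1: not dominated.
P2: dominated by P1 (rent 967≤2206, walk score 86≥36).
P3: dominated by P1 (rent 967≤2518, walk score 86≥66).
P4: dominated by P1 (rent 967≤1834, walk score 86≥86).
P5: dominated by P1 (rent 967≤3548, walk score 86≥46).
P6: dominated by P1 (rent 967≤3213, walk score 86≥25).
P7: not dominated (best walk score).
P8: not dominated (best rent).
P9: not dominated.
P10: dominated by P1 (rent 967≤3919, walk score 86≥61).
P11: dominated by P1 (rent 967≤1324, walk score 86≥45).
P12: dominated by P1 (rent 967≤3733, walk score 86≥26).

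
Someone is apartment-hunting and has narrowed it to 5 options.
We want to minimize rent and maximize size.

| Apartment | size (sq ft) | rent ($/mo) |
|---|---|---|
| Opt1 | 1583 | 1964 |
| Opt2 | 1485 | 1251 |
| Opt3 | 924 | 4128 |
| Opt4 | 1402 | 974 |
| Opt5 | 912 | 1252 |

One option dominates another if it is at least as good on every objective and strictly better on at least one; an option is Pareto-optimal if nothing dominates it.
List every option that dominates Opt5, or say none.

Opt2: size 1485≥912, rent 1251≤1252 — dominates Opt5.
Opt4: size 1402≥912, rent 974≤1252 — dominates Opt5.
Others (Opt1, Opt3) are each worse than Opt5 on at least one objective.

Opt2, Opt4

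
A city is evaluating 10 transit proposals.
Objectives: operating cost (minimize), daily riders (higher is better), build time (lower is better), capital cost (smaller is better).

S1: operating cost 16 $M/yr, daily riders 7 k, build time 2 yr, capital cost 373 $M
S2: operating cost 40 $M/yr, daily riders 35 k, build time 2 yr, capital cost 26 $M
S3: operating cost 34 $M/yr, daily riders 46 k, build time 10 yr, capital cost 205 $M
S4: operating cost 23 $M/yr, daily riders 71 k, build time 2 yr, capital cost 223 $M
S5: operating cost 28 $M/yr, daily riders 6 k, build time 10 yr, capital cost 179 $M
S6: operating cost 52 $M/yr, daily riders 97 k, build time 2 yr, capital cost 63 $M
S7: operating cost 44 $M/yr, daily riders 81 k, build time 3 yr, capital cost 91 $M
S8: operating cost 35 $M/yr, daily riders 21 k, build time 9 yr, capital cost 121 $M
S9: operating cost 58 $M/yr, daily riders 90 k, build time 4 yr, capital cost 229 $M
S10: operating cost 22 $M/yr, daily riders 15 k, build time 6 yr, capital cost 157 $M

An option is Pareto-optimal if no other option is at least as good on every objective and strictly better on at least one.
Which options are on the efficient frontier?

S1, S2, S3, S4, S6, S7, S8, S10

S1: not dominated (best operating cost).
S2: not dominated (best capital cost).
S3: not dominated.
S4: not dominated.
S5: dominated by S10 (operating cost 22≤28, daily riders 15≥6, build time 6≤10, capital cost 157≤179).
S6: not dominated (best daily riders).
S7: not dominated.
S8: not dominated.
S9: dominated by S6 (operating cost 52≤58, daily riders 97≥90, build time 2≤4, capital cost 63≤229).
S10: not dominated.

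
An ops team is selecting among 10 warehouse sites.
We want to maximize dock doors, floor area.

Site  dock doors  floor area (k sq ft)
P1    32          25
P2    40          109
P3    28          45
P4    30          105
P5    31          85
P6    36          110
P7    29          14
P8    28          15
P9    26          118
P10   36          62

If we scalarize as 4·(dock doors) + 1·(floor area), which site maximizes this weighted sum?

P1: 4·32 + 1·25 = 153
P2: 4·40 + 1·109 = 269
P3: 4·28 + 1·45 = 157
P4: 4·30 + 1·105 = 225
P5: 4·31 + 1·85 = 209
P6: 4·36 + 1·110 = 254
P7: 4·29 + 1·14 = 130
P8: 4·28 + 1·15 = 127
P9: 4·26 + 1·118 = 222
P10: 4·36 + 1·62 = 206
Highest: P2 at 269.

P2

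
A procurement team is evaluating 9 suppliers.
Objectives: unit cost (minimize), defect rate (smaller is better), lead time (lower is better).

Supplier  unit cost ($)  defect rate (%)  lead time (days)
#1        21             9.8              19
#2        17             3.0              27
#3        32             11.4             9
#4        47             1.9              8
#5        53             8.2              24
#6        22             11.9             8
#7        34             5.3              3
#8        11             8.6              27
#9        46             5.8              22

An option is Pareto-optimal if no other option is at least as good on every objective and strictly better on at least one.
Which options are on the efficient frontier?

#1, #2, #3, #4, #6, #7, #8

#1: not dominated.
#2: not dominated.
#3: not dominated.
#4: not dominated (best defect rate).
#5: dominated by #4 (unit cost 47≤53, defect rate 1.9≤8.2, lead time 8≤24).
#6: not dominated.
#7: not dominated (best lead time).
#8: not dominated (best unit cost).
#9: dominated by #7 (unit cost 34≤46, defect rate 5.3≤5.8, lead time 3≤22).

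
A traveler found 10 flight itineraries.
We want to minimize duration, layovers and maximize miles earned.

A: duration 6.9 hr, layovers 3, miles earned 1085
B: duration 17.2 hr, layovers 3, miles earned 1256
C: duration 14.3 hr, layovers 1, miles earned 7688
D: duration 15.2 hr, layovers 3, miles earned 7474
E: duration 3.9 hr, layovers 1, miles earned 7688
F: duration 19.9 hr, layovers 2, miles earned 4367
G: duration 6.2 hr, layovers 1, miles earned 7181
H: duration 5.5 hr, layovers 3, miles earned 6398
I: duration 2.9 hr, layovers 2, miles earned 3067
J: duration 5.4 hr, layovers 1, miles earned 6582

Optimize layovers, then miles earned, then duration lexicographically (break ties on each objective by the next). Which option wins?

First minimize layovers: best is 1, kept {C, E, G, J}.
Then maximize miles earned: best is 7688, kept {C, E}.
Then minimize duration: best is 3.9, kept {E}.

E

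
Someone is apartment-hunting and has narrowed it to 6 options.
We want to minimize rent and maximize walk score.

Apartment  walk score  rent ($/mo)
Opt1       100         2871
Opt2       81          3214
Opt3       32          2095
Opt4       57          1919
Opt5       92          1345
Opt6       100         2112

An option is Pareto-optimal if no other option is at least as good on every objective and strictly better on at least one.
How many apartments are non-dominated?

Opt1: dominated by Opt6 (walk score 100≥100, rent 2112≤2871).
Opt2: dominated by Opt1 (walk score 100≥81, rent 2871≤3214).
Opt3: dominated by Opt4 (walk score 57≥32, rent 1919≤2095).
Opt4: dominated by Opt5 (walk score 92≥57, rent 1345≤1919).
Opt5: not dominated (best rent).
Opt6: not dominated.
Pareto-optimal: Opt5, Opt6 → 2.

2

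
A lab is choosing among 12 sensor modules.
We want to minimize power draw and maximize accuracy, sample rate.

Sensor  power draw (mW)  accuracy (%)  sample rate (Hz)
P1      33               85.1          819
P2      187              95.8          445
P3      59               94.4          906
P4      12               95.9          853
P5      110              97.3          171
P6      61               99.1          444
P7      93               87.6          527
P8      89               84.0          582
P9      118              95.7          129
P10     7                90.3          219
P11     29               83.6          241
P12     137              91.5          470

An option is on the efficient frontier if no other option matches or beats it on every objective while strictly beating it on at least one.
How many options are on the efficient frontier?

P1: dominated by P4 (power draw 12≤33, accuracy 95.9≥85.1, sample rate 853≥819).
P2: dominated by P4 (power draw 12≤187, accuracy 95.9≥95.8, sample rate 853≥445).
P3: not dominated (best sample rate).
P4: not dominated.
P5: dominated by P6 (power draw 61≤110, accuracy 99.1≥97.3, sample rate 444≥171).
P6: not dominated (best accuracy).
P7: dominated by P3 (power draw 59≤93, accuracy 94.4≥87.6, sample rate 906≥527).
P8: dominated by P1 (power draw 33≤89, accuracy 85.1≥84.0, sample rate 819≥582).
P9: dominated by P4 (power draw 12≤118, accuracy 95.9≥95.7, sample rate 853≥129).
P10: not dominated (best power draw).
P11: dominated by P4 (power draw 12≤29, accuracy 95.9≥83.6, sample rate 853≥241).
P12: dominated by P3 (power draw 59≤137, accuracy 94.4≥91.5, sample rate 906≥470).
Pareto-optimal: P3, P4, P6, P10 → 4.

4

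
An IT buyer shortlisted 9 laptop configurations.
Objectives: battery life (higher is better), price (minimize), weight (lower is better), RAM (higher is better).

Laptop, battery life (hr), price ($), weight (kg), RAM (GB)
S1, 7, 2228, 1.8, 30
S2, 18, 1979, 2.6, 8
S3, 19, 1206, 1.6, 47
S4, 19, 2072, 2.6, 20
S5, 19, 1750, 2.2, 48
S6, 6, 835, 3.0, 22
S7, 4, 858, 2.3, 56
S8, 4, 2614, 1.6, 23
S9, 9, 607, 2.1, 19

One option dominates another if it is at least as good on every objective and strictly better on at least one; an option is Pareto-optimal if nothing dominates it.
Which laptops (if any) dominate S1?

S3: battery life 19≥7, price 1206≤2228, weight 1.6≤1.8, RAM 47≥30 — dominates S1.
Others (S2, S4, S5, S6, S7, S8, S9) are each worse than S1 on at least one objective.

S3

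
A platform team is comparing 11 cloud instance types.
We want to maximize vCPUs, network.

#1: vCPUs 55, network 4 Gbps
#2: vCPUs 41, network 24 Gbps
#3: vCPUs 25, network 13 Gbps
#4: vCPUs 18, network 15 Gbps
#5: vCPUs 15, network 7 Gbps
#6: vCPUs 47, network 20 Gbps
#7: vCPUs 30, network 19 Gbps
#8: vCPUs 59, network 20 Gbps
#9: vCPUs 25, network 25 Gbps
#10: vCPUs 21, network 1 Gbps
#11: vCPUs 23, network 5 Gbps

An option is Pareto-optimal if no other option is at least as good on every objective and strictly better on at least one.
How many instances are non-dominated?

#1: dominated by #8 (vCPUs 59≥55, network 20≥4).
#2: not dominated.
#3: dominated by #2 (vCPUs 41≥25, network 24≥13).
#4: dominated by #2 (vCPUs 41≥18, network 24≥15).
#5: dominated by #2 (vCPUs 41≥15, network 24≥7).
#6: dominated by #8 (vCPUs 59≥47, network 20≥20).
#7: dominated by #2 (vCPUs 41≥30, network 24≥19).
#8: not dominated (best vCPUs).
#9: not dominated (best network).
#10: dominated by #1 (vCPUs 55≥21, network 4≥1).
#11: dominated by #2 (vCPUs 41≥23, network 24≥5).
Pareto-optimal: #2, #8, #9 → 3.

3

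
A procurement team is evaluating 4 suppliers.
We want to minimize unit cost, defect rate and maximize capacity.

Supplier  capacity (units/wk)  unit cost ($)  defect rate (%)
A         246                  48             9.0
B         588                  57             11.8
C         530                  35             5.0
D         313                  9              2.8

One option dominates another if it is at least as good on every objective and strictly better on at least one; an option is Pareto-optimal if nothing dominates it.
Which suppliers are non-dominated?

B, C, D

A: dominated by C (capacity 530≥246, unit cost 35≤48, defect rate 5.0≤9.0).
B: not dominated (best capacity).
C: not dominated.
D: not dominated (best unit cost).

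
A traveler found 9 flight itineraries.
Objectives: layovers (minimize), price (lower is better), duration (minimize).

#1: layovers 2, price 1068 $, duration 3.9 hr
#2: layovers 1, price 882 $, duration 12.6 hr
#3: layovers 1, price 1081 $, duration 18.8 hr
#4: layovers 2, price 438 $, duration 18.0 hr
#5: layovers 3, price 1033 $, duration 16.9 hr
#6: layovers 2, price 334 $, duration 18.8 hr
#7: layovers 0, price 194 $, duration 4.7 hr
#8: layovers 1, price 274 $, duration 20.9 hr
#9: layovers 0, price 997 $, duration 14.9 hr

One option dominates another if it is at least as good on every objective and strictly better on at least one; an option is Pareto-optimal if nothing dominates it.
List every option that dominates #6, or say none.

#7

#7: layovers 0≤2, price 194≤334, duration 4.7≤18.8 — dominates #6.
Others (#1, #2, #3, #4, #5, #8, #9) are each worse than #6 on at least one objective.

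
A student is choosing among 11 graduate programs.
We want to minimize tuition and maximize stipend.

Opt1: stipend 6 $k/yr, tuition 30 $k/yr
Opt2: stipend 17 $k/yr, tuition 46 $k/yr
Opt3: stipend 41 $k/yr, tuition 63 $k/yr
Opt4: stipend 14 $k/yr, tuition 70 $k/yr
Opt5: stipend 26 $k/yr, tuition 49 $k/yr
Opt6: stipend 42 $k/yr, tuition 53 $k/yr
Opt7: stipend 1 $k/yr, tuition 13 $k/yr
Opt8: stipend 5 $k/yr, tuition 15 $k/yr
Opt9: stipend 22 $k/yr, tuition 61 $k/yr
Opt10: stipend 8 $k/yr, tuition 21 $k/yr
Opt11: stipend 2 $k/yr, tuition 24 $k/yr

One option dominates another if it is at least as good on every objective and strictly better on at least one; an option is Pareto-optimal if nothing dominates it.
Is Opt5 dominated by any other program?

Opt1: worse on stipend (6 vs 26).
Opt2: worse on stipend (17 vs 26).
Opt3: worse on tuition (63 vs 49).
Opt4: worse on stipend (14 vs 26).
Opt6: worse on tuition (53 vs 49).
Opt7: worse on stipend (1 vs 26).
Opt8: worse on stipend (5 vs 26).
Opt9: worse on stipend (22 vs 26).
Opt10: worse on stipend (8 vs 26).
Opt11: worse on stipend (2 vs 26).
No option is at least as good as Opt5 on every objective and strictly better on one.

No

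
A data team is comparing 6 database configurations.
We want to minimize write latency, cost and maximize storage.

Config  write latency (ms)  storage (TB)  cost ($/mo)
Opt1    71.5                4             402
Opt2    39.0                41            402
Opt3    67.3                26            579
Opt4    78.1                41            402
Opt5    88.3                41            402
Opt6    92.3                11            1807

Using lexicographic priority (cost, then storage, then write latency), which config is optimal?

Opt2

First minimize cost: best is 402, kept {Opt1, Opt2, Opt4, Opt5}.
Then maximize storage: best is 41, kept {Opt2, Opt4, Opt5}.
Then minimize write latency: best is 39.0, kept {Opt2}.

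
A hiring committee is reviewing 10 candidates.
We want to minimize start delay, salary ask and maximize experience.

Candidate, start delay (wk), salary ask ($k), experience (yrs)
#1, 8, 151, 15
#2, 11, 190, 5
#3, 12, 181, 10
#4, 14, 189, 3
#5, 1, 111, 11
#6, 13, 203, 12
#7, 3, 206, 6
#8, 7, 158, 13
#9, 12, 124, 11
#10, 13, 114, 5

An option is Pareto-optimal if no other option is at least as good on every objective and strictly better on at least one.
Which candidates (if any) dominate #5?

#1: worse on start delay (8 vs 1).
#2: worse on start delay (11 vs 1).
#3: worse on start delay (12 vs 1).
#4: worse on start delay (14 vs 1).
#6: worse on start delay (13 vs 1).
#7: worse on start delay (3 vs 1).
#8: worse on start delay (7 vs 1).
#9: worse on start delay (12 vs 1).
#10: worse on start delay (13 vs 1).
No option dominates #5.

none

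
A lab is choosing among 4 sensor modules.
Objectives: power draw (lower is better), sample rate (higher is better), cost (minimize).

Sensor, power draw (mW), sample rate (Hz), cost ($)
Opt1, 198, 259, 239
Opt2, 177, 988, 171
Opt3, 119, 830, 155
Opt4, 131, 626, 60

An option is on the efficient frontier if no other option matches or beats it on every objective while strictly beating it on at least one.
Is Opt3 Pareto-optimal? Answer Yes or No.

Yes

Opt1: worse on power draw (198 vs 119).
Opt2: worse on power draw (177 vs 119).
Opt4: worse on power draw (131 vs 119).
No option is at least as good as Opt3 on every objective and strictly better on one.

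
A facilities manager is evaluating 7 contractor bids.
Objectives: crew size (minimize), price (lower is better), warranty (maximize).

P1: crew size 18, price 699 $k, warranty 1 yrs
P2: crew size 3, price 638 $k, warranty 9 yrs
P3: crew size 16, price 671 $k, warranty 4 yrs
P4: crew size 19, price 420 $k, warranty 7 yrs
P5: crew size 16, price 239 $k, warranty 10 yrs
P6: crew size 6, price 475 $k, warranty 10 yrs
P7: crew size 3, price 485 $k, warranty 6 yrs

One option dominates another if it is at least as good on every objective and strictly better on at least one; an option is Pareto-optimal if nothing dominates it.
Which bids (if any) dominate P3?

P2, P5, P6, P7

P2: crew size 3≤16, price 638≤671, warranty 9≥4 — dominates P3.
P5: crew size 16≤16, price 239≤671, warranty 10≥4 — dominates P3.
P6: crew size 6≤16, price 475≤671, warranty 10≥4 — dominates P3.
P7: crew size 3≤16, price 485≤671, warranty 6≥4 — dominates P3.
Others (P1, P4) are each worse than P3 on at least one objective.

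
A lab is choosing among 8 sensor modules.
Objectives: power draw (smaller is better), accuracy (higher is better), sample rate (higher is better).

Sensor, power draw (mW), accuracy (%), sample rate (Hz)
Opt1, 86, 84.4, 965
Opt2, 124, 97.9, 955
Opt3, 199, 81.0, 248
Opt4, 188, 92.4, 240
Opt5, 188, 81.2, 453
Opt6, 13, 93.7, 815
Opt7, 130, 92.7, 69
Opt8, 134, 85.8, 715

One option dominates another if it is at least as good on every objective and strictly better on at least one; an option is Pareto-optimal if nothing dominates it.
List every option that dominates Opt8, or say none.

Opt2, Opt6

Opt2: power draw 124≤134, accuracy 97.9≥85.8, sample rate 955≥715 — dominates Opt8.
Opt6: power draw 13≤134, accuracy 93.7≥85.8, sample rate 815≥715 — dominates Opt8.
Others (Opt1, Opt3, Opt4, Opt5, Opt7) are each worse than Opt8 on at least one objective.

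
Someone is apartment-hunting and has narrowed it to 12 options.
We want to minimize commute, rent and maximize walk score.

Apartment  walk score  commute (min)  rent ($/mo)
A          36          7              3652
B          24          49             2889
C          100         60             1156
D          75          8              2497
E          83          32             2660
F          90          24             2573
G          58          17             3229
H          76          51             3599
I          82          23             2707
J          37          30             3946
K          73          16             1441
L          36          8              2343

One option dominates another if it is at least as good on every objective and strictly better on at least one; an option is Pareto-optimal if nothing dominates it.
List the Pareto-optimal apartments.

A: not dominated (best commute).
B: dominated by D (walk score 75≥24, commute 8≤49, rent 2497≤2889).
C: not dominated (best walk score).
D: not dominated.
E: dominated by F (walk score 90≥83, commute 24≤32, rent 2573≤2660).
F: not dominated.
G: dominated by D (walk score 75≥58, commute 8≤17, rent 2497≤3229).
H: dominated by E (walk score 83≥76, commute 32≤51, rent 2660≤3599).
I: not dominated.
J: dominated by D (walk score 75≥37, commute 8≤30, rent 2497≤3946).
K: not dominated.
L: not dominated.

A, C, D, F, I, K, L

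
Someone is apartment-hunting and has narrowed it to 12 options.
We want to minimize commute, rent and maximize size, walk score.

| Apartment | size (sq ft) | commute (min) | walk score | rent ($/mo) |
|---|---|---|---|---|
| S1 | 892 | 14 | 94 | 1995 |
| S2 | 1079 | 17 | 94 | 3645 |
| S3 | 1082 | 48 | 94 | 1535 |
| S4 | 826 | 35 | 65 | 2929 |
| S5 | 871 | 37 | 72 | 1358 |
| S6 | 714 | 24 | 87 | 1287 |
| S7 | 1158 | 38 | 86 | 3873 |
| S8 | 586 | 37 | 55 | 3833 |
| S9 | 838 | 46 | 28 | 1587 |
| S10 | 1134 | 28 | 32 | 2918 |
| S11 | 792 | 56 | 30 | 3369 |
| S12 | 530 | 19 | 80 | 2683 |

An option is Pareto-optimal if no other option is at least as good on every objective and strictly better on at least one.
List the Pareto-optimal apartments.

S1, S2, S3, S5, S6, S7, S10

S1: not dominated (best commute).
S2: not dominated.
S3: not dominated.
S4: dominated by S1 (size 892≥826, commute 14≤35, walk score 94≥65, rent 1995≤2929).
S5: not dominated.
S6: not dominated (best rent).
S7: not dominated (best size).
S8: dominated by S1 (size 892≥586, commute 14≤37, walk score 94≥55, rent 1995≤3833).
S9: dominated by S5 (size 871≥838, commute 37≤46, walk score 72≥28, rent 1358≤1587).
S10: not dominated.
S11: dominated by S1 (size 892≥792, commute 14≤56, walk score 94≥30, rent 1995≤3369).
S12: dominated by S1 (size 892≥530, commute 14≤19, walk score 94≥80, rent 1995≤2683).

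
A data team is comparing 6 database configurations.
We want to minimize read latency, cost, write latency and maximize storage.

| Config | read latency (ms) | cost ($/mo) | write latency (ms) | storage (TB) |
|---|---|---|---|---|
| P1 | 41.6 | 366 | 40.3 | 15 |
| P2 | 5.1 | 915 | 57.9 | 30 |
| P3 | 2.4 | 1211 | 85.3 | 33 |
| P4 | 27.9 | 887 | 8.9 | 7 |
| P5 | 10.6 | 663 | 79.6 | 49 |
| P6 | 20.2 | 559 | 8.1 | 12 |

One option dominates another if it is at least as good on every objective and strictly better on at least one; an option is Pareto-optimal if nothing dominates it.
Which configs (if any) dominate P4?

P6: read latency 20.2≤27.9, cost 559≤887, write latency 8.1≤8.9, storage 12≥7 — dominates P4.
Others (P1, P2, P3, P5) are each worse than P4 on at least one objective.

P6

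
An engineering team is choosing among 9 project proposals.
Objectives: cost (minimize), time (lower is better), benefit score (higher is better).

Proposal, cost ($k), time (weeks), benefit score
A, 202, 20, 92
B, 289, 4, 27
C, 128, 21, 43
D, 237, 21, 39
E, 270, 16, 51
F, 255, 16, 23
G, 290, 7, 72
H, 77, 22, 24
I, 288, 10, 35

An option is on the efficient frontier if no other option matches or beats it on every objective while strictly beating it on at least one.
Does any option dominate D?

Yes

A vs D: cost 202≤237, time 20≤21, benefit score 92≥39 — A is at least as good on every objective and strictly better on at least one, so A dominates D.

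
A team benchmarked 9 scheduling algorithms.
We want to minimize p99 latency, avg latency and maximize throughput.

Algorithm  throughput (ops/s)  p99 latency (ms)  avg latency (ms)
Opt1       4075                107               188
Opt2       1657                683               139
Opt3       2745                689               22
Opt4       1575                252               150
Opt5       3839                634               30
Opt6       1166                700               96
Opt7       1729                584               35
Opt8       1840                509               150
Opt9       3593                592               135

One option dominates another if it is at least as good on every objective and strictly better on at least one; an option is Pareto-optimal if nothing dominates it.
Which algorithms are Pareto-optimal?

Opt1: not dominated (best throughput).
Opt2: dominated by Opt5 (throughput 3839≥1657, p99 latency 634≤683, avg latency 30≤139).
Opt3: not dominated (best avg latency).
Opt4: not dominated.
Opt5: not dominated.
Opt6: dominated by Opt3 (throughput 2745≥1166, p99 latency 689≤700, avg latency 22≤96).
Opt7: not dominated.
Opt8: not dominated.
Opt9: not dominated.

Opt1, Opt3, Opt4, Opt5, Opt7, Opt8, Opt9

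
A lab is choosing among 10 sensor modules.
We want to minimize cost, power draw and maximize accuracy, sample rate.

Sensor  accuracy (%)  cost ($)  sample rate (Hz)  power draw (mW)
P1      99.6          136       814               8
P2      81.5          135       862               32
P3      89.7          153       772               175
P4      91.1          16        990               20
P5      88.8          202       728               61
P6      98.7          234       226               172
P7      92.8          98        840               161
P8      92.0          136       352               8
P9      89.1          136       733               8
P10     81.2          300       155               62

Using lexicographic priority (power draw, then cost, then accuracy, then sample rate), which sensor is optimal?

P1

First minimize power draw: best is 8, kept {P1, P8, P9}.
Then minimize cost: best is 136, kept {P1, P8, P9}.
Then maximize accuracy: best is 99.6, kept {P1}.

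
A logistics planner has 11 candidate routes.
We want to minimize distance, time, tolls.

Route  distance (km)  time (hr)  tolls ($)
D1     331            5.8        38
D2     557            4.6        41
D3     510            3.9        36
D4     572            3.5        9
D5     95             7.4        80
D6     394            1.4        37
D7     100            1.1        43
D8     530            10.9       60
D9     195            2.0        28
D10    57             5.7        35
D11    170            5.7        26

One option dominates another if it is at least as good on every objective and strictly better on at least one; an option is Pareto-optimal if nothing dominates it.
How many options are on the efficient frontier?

D1: dominated by D9 (distance 195≤331, time 2.0≤5.8, tolls 28≤38).
D2: dominated by D3 (distance 510≤557, time 3.9≤4.6, tolls 36≤41).
D3: dominated by D9 (distance 195≤510, time 2.0≤3.9, tolls 28≤36).
D4: not dominated (best tolls).
D5: dominated by D10 (distance 57≤95, time 5.7≤7.4, tolls 35≤80).
D6: not dominated.
D7: not dominated (best time).
D8: dominated by D1 (distance 331≤530, time 5.8≤10.9, tolls 38≤60).
D9: not dominated.
D10: not dominated (best distance).
D11: not dominated.
Pareto-optimal: D4, D6, D7, D9, D10, D11 → 6.

6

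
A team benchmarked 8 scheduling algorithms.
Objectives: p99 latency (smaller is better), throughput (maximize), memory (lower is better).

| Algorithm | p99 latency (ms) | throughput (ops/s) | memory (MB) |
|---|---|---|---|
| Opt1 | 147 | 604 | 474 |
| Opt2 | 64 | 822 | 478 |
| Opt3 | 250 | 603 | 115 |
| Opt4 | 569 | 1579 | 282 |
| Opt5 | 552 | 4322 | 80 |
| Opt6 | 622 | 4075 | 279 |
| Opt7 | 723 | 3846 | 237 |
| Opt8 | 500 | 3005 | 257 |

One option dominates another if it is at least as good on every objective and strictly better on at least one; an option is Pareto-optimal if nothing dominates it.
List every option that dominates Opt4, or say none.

Opt5: p99 latency 552≤569, throughput 4322≥1579, memory 80≤282 — dominates Opt4.
Opt8: p99 latency 500≤569, throughput 3005≥1579, memory 257≤282 — dominates Opt4.
Others (Opt1, Opt2, Opt3, Opt6, Opt7) are each worse than Opt4 on at least one objective.

Opt5, Opt8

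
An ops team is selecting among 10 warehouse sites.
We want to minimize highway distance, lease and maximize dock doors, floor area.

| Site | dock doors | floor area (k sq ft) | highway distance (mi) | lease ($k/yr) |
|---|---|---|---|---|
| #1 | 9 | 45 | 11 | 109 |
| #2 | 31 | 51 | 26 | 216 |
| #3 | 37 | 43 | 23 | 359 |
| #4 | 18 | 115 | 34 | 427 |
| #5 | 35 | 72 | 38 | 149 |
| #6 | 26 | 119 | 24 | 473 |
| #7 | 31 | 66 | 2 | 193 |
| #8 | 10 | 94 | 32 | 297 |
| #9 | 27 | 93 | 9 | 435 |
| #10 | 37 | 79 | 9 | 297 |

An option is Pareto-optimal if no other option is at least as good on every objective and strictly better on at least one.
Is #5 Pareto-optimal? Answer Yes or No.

Yes

#1: worse on dock doors (9 vs 35).
#2: worse on dock doors (31 vs 35).
#3: worse on floor area (43 vs 72).
#4: worse on dock doors (18 vs 35).
#6: worse on dock doors (26 vs 35).
#7: worse on dock doors (31 vs 35).
#8: worse on dock doors (10 vs 35).
#9: worse on dock doors (27 vs 35).
#10: worse on lease (297 vs 149).
No option is at least as good as #5 on every objective and strictly better on one.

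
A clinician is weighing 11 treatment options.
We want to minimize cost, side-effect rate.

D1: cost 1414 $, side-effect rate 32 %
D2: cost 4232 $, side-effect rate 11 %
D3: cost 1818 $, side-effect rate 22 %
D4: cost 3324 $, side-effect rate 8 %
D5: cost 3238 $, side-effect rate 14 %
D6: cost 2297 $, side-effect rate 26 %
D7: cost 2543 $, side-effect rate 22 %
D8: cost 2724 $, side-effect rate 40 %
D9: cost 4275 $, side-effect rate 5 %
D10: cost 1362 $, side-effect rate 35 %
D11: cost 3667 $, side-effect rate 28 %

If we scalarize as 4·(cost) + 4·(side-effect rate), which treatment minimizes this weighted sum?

D1: 4·1414 + 4·32 = 5784
D2: 4·4232 + 4·11 = 16972
D3: 4·1818 + 4·22 = 7360
D4: 4·3324 + 4·8 = 13328
D5: 4·3238 + 4·14 = 13008
D6: 4·2297 + 4·26 = 9292
D7: 4·2543 + 4·22 = 10260
D8: 4·2724 + 4·40 = 11056
D9: 4·4275 + 4·5 = 17120
D10: 4·1362 + 4·35 = 5588
D11: 4·3667 + 4·28 = 14780
Lowest: D10 at 5588.

D10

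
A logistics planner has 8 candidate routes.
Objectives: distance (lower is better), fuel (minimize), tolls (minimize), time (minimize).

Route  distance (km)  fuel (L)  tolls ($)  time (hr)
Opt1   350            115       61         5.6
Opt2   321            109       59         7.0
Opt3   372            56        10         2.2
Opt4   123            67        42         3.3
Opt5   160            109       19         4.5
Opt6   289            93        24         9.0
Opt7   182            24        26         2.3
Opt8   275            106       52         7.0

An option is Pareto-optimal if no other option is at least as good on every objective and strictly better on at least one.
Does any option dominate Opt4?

No

Opt1: worse on distance (350 vs 123).
Opt2: worse on distance (321 vs 123).
Opt3: worse on distance (372 vs 123).
Opt5: worse on distance (160 vs 123).
Opt6: worse on distance (289 vs 123).
Opt7: worse on distance (182 vs 123).
Opt8: worse on distance (275 vs 123).
No option is at least as good as Opt4 on every objective and strictly better on one.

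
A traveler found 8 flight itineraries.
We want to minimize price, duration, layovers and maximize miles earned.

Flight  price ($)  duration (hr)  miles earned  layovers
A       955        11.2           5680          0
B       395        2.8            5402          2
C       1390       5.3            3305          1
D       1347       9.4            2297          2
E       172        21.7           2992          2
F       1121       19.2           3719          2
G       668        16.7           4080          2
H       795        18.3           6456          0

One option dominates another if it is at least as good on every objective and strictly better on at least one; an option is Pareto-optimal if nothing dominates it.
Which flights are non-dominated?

A: not dominated.
B: not dominated (best duration).
C: not dominated.
D: dominated by B (price 395≤1347, duration 2.8≤9.4, miles earned 5402≥2297, layovers 2≤2).
E: not dominated (best price).
F: dominated by A (price 955≤1121, duration 11.2≤19.2, miles earned 5680≥3719, layovers 0≤2).
G: dominated by B (price 395≤668, duration 2.8≤16.7, miles earned 5402≥4080, layovers 2≤2).
H: not dominated (best miles earned).

A, B, C, E, H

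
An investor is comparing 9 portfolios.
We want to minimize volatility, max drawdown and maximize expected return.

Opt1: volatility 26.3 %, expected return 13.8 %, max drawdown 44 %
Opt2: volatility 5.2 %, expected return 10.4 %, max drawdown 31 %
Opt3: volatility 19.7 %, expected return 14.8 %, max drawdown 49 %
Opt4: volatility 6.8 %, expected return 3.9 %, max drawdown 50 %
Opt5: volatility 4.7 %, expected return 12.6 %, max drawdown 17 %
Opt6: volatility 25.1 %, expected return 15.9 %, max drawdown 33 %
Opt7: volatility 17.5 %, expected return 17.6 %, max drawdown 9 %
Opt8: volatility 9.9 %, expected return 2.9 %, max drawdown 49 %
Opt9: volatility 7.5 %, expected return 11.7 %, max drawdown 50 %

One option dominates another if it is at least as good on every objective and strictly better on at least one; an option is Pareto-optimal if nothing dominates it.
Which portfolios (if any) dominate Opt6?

Opt7

Opt7: volatility 17.5≤25.1, expected return 17.6≥15.9, max drawdown 9≤33 — dominates Opt6.
Others (Opt1, Opt2, Opt3, Opt4, Opt5, Opt8, Opt9) are each worse than Opt6 on at least one objective.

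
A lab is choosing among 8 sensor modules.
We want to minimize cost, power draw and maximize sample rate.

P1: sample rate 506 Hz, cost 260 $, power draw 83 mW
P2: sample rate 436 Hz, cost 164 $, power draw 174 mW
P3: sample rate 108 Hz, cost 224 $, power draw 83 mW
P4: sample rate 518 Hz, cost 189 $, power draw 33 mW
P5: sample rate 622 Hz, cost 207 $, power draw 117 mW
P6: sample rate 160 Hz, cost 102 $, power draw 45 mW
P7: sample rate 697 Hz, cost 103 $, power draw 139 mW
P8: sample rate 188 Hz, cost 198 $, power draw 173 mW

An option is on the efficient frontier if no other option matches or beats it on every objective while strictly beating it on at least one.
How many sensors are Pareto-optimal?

4

P1: dominated by P4 (sample rate 518≥506, cost 189≤260, power draw 33≤83).
P2: dominated by P7 (sample rate 697≥436, cost 103≤164, power draw 139≤174).
P3: dominated by P4 (sample rate 518≥108, cost 189≤224, power draw 33≤83).
P4: not dominated (best power draw).
P5: not dominated.
P6: not dominated (best cost).
P7: not dominated (best sample rate).
P8: dominated by P4 (sample rate 518≥188, cost 189≤198, power draw 33≤173).
Pareto-optimal: P4, P5, P6, P7 → 4.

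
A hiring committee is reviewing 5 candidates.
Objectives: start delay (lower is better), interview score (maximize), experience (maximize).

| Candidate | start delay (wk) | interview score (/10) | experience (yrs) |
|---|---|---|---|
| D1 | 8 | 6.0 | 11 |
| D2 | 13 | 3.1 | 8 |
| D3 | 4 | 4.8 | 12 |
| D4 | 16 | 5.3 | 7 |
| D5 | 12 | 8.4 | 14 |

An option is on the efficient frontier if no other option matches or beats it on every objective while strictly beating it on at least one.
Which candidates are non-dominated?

D1, D3, D5

D1: not dominated.
D2: dominated by D1 (start delay 8≤13, interview score 6.0≥3.1, experience 11≥8).
D3: not dominated (best start delay).
D4: dominated by D1 (start delay 8≤16, interview score 6.0≥5.3, experience 11≥7).
D5: not dominated (best interview score).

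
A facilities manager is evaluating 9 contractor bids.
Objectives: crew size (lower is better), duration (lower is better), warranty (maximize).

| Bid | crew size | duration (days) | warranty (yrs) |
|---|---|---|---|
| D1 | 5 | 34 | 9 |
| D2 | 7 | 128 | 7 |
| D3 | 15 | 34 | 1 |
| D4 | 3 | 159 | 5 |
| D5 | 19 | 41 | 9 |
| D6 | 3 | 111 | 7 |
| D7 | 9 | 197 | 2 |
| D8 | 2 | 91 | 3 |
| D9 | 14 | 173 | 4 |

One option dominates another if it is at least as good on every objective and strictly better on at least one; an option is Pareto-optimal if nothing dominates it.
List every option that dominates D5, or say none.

D1: crew size 5≤19, duration 34≤41, warranty 9≥9 — dominates D5.
Others (D2, D3, D4, D6, D7, D8, D9) are each worse than D5 on at least one objective.

D1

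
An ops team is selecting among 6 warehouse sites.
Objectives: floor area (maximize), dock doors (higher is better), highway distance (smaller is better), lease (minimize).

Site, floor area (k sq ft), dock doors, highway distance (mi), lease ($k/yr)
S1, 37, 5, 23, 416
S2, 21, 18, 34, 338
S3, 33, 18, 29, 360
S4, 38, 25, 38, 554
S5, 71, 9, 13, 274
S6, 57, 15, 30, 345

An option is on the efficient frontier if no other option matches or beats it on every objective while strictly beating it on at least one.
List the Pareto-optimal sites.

S2, S3, S4, S5, S6

S1: dominated by S5 (floor area 71≥37, dock doors 9≥5, highway distance 13≤23, lease 274≤416).
S2: not dominated.
S3: not dominated.
S4: not dominated (best dock doors).
S5: not dominated (best floor area).
S6: not dominated.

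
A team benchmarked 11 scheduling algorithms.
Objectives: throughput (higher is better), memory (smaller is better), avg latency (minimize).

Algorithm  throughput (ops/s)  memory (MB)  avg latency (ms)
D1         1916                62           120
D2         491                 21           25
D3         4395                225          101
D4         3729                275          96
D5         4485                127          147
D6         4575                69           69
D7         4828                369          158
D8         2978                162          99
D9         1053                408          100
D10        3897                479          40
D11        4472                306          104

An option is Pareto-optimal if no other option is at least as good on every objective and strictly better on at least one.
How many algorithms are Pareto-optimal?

5

D1: not dominated.
D2: not dominated (best memory).
D3: dominated by D6 (throughput 4575≥4395, memory 69≤225, avg latency 69≤101).
D4: dominated by D6 (throughput 4575≥3729, memory 69≤275, avg latency 69≤96).
D5: dominated by D6 (throughput 4575≥4485, memory 69≤127, avg latency 69≤147).
D6: not dominated.
D7: not dominated (best throughput).
D8: dominated by D6 (throughput 4575≥2978, memory 69≤162, avg latency 69≤99).
D9: dominated by D4 (throughput 3729≥1053, memory 275≤408, avg latency 96≤100).
D10: not dominated.
D11: dominated by D6 (throughput 4575≥4472, memory 69≤306, avg latency 69≤104).
Pareto-optimal: D1, D2, D6, D7, D10 → 5.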